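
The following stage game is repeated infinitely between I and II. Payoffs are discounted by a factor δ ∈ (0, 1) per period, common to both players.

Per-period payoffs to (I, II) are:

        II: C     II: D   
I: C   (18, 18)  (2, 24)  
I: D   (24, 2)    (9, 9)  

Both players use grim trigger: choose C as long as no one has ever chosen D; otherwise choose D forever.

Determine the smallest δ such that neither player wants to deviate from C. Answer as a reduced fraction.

2/5

Cooperation forever yields 18 each period: 18/(1−δ).
Deviating yields 24 once, then 9 forever: 24 + 9δ/(1−δ).
No profitable deviation requires 18/(1−δ) ≥ 24 + 9δ/(1−δ).
Multiplying by (1−δ): 18 ≥ 24(1−δ) + 9δ = 24 − 15δ.
So 15δ ≥ 6, i.e. δ ≥ 6/15 = 2/5.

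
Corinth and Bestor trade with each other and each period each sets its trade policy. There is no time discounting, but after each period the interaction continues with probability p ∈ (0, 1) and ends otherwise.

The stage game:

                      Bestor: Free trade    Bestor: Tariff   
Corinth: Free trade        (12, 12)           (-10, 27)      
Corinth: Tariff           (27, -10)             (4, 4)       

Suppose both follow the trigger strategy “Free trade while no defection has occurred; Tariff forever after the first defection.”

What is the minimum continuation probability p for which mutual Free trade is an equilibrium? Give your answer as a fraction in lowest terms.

15/23

With no time discounting, the continuation probability p plays the role of the discount factor.
Grim-trigger IC: 12/(1−p) ≥ 27 + 4p/(1−p) ⇒ p ≥ (27−12)/(27−4) = 15/23.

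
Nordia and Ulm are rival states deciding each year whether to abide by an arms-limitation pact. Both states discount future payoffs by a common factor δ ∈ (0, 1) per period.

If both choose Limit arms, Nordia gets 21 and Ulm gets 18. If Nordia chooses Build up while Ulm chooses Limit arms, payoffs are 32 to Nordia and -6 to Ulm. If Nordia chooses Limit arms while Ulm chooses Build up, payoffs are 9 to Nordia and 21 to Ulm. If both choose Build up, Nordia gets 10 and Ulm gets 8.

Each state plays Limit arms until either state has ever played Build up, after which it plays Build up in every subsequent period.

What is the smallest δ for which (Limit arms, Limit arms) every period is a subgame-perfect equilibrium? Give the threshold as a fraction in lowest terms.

Nordia: cooperation gives 21 each period; deviation gives 32 once then 10 forever.
  21/(1−δ) ≥ 32 + 10δ/(1−δ) ⇒ δ ≥ 11/22 = 1/2.
Ulm: cooperation gives 18 each period; deviation gives 21 once then 8 forever.
  δ ≥ 3/13.
Both must hold, so the binding constraint is Nordia's: δ ≥ 1/2.

1/2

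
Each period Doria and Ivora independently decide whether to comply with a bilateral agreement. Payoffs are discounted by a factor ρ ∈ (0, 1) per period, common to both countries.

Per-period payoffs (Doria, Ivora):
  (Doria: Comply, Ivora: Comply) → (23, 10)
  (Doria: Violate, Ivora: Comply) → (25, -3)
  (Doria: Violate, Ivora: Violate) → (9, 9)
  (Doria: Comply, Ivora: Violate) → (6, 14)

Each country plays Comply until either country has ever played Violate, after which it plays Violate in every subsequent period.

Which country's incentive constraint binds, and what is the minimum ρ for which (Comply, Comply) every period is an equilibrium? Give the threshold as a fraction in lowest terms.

Ivora; ρ ≥ 4/5

For Doria: deviation gain 25−23 = 2, per-period punishment loss 23−9 = 14. IC gives ρ ≥ 2/16 = 1/8.
For Ivora: gain 4, loss 1 per period, so ρ ≥ 4/5.
The tighter constraint is Ivora's, so cooperation needs ρ ≥ 4/5.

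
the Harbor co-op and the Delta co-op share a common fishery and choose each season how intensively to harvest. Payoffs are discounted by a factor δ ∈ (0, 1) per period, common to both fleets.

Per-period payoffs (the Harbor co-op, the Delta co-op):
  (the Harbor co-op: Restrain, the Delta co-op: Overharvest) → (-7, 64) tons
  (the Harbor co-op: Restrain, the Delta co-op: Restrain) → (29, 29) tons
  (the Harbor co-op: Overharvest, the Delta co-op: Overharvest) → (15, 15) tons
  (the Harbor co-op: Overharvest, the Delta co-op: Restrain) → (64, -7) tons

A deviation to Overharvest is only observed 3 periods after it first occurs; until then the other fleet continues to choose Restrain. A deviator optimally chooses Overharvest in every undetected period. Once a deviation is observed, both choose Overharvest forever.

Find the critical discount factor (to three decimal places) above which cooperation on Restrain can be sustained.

0.894

Deviating for the 3 undetected periods gains 64−29 = 35 per period over cooperation, then loses 29−15 = 14 per period forever once punishment starts.
Gain: 35(1 + δ + … + δ^2); loss: 14·δ^3/(1−δ).
No profitable deviation ⇔ 35(1−δ^3) ≤ 14·δ^3, i.e. δ^3 ≥ 35/(35+14) = 5/7.
Hence δ ≥ (5/7)^(1/3) ≈ 0.894.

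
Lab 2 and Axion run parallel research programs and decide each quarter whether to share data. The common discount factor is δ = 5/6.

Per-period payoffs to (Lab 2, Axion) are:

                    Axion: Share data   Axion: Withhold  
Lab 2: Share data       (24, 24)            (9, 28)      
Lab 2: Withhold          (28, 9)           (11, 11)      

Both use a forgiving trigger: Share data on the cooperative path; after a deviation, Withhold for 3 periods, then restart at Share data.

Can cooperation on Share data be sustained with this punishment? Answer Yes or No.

IC: δ+…+δ^3 ≥ (28−24)/(24−11) = 4/13.
At δ = 5/6: partial sum = 2.1065 ≥ 0.3077. Cooperation sustainable.

Yes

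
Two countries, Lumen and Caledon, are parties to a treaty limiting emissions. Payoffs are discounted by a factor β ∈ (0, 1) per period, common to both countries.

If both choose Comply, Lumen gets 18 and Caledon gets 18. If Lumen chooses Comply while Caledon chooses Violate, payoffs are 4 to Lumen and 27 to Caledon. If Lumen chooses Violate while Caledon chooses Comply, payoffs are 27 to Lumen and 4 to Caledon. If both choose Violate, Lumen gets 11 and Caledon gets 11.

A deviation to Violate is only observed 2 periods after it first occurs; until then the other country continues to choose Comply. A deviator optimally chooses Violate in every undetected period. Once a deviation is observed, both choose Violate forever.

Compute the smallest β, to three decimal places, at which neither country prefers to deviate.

0.750

The best deviation is to choose Violate for all 2 undetected periods, earning 27 each, then 11 forever once detected.
Deviation value: 27(1−β^2)/(1−β) + 11β^2/(1−β); cooperation value: 18/(1−β).
IC: 18 ≥ 27(1−β^2) + 11β^2 = 27 − 16β^2.
So β^2 ≥ 9/16, giving β ≥ (9/16)^(1/2) ≈ 0.750.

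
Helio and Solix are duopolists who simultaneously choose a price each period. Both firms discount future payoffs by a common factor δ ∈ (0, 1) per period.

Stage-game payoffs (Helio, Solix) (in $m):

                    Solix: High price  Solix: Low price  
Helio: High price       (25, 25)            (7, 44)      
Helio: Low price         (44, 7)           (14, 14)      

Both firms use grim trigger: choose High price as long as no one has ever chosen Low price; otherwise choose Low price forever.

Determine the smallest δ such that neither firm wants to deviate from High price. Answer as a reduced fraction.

19/30

One-period gain from deviating is 44 − 25 = 19. The loss is 25 − 14 = 11 in every subsequent period, with present value 11·δ/(1−δ).
Deviation is unprofitable when 11·δ/(1−δ) ≥ 19, i.e. δ/(1−δ) ≥ 19/11.
Equivalently δ ≥ 19/(19+11) = 19/30.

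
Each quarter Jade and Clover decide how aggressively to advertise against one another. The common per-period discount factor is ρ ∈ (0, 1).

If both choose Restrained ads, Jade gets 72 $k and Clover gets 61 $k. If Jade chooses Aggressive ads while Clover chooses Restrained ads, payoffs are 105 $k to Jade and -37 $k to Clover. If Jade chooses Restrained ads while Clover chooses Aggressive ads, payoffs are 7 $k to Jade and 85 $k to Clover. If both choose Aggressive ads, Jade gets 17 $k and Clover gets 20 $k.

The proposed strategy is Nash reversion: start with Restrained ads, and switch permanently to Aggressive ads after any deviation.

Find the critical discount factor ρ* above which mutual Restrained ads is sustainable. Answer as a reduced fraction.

3/8

Jade: cooperation gives 72 each period; deviation gives 105 once then 17 forever.
  72/(1−ρ) ≥ 105 + 17ρ/(1−ρ) ⇒ ρ ≥ 33/88 = 3/8.
Clover: cooperation gives 61 each period; deviation gives 85 once then 20 forever.
  ρ ≥ 24/65.
Both must hold, so the binding constraint is Jade's: ρ ≥ 3/8.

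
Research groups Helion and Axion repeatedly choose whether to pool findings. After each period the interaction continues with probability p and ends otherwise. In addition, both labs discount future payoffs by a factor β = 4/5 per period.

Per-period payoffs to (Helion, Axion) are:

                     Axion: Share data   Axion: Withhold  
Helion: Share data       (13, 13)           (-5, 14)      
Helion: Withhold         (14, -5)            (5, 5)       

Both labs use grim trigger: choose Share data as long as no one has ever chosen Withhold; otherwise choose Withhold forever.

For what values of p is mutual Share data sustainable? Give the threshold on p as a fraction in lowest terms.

5/36

With continuation probability p and discount β, the effective per-period discount factor is βp.
Grim-trigger IC: βp ≥ (14−13)/(14−5) = 1/9.
So p ≥ (1/9)/(4/5) = 5/36.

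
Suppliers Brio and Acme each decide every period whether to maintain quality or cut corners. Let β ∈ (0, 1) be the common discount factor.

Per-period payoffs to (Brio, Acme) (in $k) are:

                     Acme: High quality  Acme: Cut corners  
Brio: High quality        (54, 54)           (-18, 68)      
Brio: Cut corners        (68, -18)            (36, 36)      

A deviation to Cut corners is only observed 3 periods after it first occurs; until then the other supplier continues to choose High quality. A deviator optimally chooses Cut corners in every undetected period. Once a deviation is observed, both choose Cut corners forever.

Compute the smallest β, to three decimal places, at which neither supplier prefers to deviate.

Deviating for the 3 undetected periods gains 68−54 = 14 per period over cooperation, then loses 54−36 = 18 per period forever once punishment starts.
Gain: 14(1 + β + … + β^2); loss: 18·β^3/(1−β).
No profitable deviation ⇔ 14(1−β^3) ≤ 18·β^3, i.e. β^3 ≥ 14/(14+18) = 7/16.
Hence β ≥ (7/16)^(1/3) ≈ 0.759.

0.759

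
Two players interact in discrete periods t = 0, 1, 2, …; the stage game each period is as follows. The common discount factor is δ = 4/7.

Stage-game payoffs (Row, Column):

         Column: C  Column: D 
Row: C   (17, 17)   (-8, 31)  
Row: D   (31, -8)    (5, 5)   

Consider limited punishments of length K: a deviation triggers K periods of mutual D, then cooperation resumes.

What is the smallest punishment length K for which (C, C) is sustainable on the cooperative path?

IC: δ(1−δ^K)/(1−δ) ≥ (31−17)/(17−5) = 7/6.
With δ = 4/7: need 1 − δ^K ≥ 7/6·(1−4/7)/(4/7), i.e. δ^K ≤ 0.1250.
Since (4/7)^3 = 0.1866 and (4/7)^4 = 0.1066, the smallest such K is 4.

4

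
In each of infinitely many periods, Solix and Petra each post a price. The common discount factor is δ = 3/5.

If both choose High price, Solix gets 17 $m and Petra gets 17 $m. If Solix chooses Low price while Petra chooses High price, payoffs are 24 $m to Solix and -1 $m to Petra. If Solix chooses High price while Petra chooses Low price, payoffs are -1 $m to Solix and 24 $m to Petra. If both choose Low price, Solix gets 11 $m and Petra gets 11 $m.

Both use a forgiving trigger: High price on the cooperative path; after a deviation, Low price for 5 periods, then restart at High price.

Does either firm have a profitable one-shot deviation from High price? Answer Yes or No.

Comparing payoff streams over the 6 periods until play realigns: cooperate → 17(1+δ+…+δ^5); deviate → 24 + 11(δ+…+δ^5).
Cooperation is sustained iff (17−11)(δ+…+δ^5) ≥ 24−17.
δ+…+δ^5 = 3/5·(1−(3/5)^5)/(1−3/5) = 1.3834, and (24−17)/(17−11) = 1.1667.
1.3834 ≥ 1.1667, so cooperation is sustainable.

No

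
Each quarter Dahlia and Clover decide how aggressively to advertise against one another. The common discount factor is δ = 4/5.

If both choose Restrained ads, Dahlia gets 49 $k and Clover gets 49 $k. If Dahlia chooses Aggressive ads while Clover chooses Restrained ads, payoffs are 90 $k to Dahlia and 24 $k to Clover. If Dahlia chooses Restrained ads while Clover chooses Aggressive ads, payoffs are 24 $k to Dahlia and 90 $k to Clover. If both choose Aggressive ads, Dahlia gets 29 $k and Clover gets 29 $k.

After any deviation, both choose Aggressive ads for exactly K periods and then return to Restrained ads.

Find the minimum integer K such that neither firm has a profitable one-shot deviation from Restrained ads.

4

No profitable deviation requires (49−29)(δ+…+δ^K) ≥ 90−49, i.e. δ+…+δ^K ≥ 41/20 ≈ 2.0500.
With δ = 4/5, the partial sums are K=1: 0.8000, K=2: 1.4400, K=3: 1.9520, K=4: 2.3616.
K = 4 is the first length at which the sum reaches 2.0500.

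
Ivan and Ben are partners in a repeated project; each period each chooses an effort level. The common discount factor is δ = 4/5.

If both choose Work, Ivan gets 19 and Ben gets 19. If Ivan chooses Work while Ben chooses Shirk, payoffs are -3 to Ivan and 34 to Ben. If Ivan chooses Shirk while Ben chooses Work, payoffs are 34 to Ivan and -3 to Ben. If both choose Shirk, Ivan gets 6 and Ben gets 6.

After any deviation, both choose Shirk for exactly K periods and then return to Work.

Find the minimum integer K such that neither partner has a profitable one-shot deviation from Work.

IC: δ(1−δ^K)/(1−δ) ≥ (34−19)/(19−6) = 15/13.
With δ = 4/5: need 1 − δ^K ≥ 15/13·(1−4/5)/(4/5), i.e. δ^K ≤ 0.7115.
Since (4/5)^1 = 0.8000 and (4/5)^2 = 0.6400, the smallest such K is 2.

2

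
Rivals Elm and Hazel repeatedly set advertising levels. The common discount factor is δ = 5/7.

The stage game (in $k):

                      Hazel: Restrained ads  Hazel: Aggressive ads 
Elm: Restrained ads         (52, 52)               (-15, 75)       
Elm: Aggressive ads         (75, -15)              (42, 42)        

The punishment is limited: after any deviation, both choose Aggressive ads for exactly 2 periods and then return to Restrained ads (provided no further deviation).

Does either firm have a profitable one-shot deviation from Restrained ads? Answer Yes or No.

Yes

A one-shot deviation gives 75 now, then 42 for 2 periods, then back to 52.
Gain from deviating: (75−52) today; loss: (52−42) in each of the next 2 periods.
No-deviation condition: (52−42)(δ+…+δ^2) ≥ 75−52, i.e. δ+…+δ^2 ≥ 23/10.
At δ = 5/7: δ+…+δ^2 = 1.2245 < 2.3000.
So cooperation is not sustainable.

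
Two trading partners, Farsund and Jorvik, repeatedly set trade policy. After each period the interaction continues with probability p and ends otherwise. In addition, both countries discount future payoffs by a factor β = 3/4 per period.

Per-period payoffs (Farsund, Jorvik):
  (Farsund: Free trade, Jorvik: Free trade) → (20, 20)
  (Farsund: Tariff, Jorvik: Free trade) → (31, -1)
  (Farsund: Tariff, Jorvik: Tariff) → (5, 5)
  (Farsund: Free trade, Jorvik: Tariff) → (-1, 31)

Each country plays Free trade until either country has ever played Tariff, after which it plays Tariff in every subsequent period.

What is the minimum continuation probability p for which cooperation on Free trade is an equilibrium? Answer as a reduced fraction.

With continuation probability p and discount β, the effective per-period discount factor is βp.
Grim-trigger IC: βp ≥ (31−20)/(31−5) = 11/26.
So p ≥ (11/26)/(3/4) = 22/39.

22/39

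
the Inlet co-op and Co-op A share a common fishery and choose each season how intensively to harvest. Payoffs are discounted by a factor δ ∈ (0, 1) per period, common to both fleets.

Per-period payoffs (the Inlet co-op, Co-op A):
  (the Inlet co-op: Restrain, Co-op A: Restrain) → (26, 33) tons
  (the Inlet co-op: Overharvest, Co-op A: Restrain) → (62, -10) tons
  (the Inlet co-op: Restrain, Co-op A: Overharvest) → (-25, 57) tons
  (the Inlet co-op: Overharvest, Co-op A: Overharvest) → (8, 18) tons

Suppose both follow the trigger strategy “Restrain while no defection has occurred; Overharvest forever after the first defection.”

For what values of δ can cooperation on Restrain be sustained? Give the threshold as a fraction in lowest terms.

2/3

For the Inlet co-op: deviation gain 62−26 = 36, per-period punishment loss 26−8 = 18. IC gives δ ≥ 36/54 = 2/3.
For Co-op A: gain 24, loss 15 per period, so δ ≥ 24/39 = 8/13.
The tighter constraint is the Inlet co-op's, so cooperation needs δ ≥ 2/3.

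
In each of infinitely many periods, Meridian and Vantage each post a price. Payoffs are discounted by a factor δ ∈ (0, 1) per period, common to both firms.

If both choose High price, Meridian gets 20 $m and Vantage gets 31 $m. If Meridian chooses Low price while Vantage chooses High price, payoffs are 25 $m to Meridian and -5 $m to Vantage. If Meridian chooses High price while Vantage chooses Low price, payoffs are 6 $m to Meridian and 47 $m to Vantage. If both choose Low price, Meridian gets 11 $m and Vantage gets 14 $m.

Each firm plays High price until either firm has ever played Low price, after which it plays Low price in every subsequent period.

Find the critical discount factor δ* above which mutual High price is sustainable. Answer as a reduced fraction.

16/33

Meridian: cooperation gives 20 each period; deviation gives 25 once then 11 forever.
  20/(1−δ) ≥ 25 + 11δ/(1−δ) ⇒ δ ≥ 5/14.
Vantage: cooperation gives 31 each period; deviation gives 47 once then 14 forever.
  δ ≥ 16/33.
Both must hold, so the binding constraint is Vantage's: δ ≥ 16/33.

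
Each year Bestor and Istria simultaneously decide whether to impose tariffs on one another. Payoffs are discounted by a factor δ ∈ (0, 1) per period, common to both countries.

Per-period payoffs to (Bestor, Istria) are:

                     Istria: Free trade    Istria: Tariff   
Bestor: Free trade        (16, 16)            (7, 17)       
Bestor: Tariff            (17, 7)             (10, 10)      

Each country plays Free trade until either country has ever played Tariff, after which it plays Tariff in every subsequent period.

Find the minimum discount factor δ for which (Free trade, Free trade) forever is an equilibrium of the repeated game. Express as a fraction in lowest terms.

One-period gain from deviating is 17 − 16 = 1. The loss is 16 − 10 = 6 in every subsequent period, with present value 6·δ/(1−δ).
Deviation is unprofitable when 6·δ/(1−δ) ≥ 1, i.e. δ/(1−δ) ≥ 1/6.
Equivalently δ ≥ 1/(1+6) = 1/7.

1/7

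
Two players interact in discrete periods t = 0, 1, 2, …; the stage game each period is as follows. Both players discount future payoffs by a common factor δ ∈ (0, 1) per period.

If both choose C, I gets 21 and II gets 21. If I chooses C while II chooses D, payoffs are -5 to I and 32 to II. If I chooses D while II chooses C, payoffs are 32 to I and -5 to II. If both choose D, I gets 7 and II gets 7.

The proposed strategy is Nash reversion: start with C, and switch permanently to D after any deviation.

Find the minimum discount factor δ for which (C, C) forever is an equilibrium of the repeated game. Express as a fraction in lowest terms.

11/25

21/(1−δ) ≥ 32 + 7δ/(1−δ)
21 ≥ 32 − 25δ
δ ≥ 11/25.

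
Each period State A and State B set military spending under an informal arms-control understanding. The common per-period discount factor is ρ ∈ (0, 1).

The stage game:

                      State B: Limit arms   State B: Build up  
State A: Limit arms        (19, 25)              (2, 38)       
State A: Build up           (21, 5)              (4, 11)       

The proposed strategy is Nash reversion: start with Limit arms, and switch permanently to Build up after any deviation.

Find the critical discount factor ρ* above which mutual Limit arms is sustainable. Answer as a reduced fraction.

For State A: deviation gain 21−19 = 2, per-period punishment loss 19−4 = 15. IC gives ρ ≥ 2/17.
For State B: gain 13, loss 14 per period, so ρ ≥ 13/27.
The tighter constraint is State B's, so cooperation needs ρ ≥ 13/27.

13/27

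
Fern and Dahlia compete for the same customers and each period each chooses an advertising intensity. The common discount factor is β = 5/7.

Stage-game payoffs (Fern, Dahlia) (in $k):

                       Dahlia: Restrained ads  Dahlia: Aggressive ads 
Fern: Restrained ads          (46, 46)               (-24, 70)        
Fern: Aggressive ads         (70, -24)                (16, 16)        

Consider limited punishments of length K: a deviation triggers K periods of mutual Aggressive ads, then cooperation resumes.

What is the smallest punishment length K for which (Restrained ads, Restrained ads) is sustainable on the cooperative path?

No profitable deviation requires (46−16)(β+…+β^K) ≥ 70−46, i.e. β+…+β^K ≥ 4/5 ≈ 0.8000.
With β = 5/7, the partial sums are K=1: 0.7143, K=2: 1.2245.
K = 2 is the first length at which the sum reaches 0.8000.

2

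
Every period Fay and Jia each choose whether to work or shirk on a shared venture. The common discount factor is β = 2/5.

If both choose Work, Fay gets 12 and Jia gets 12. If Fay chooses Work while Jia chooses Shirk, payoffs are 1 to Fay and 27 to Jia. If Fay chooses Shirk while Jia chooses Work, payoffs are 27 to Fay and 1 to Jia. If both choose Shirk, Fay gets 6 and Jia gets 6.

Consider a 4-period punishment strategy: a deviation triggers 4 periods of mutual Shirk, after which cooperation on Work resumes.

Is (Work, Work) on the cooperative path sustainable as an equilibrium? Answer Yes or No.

A one-shot deviation gives 27 now, then 6 for 4 periods, then back to 12.
Gain from deviating: (27−12) today; loss: (12−6) in each of the next 4 periods.
No-deviation condition: (12−6)(β+…+β^4) ≥ 27−12, i.e. β+…+β^4 ≥ 5/2.
At β = 2/5: β+…+β^4 = 0.6496 < 2.5000.
So cooperation is not sustainable.

No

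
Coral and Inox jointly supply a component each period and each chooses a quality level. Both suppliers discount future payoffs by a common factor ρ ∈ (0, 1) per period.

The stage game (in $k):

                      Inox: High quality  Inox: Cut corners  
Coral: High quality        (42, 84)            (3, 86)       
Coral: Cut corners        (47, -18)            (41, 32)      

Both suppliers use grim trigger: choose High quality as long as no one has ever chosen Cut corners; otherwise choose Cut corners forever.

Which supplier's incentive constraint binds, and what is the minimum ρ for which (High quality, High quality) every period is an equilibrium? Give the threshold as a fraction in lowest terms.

Coral; ρ ≥ 5/6

Coral: cooperation gives 42 each period; deviation gives 47 once then 41 forever.
  42/(1−ρ) ≥ 47 + 41ρ/(1−ρ) ⇒ ρ ≥ 5/6.
Inox: cooperation gives 84 each period; deviation gives 86 once then 32 forever.
  ρ ≥ 2/54 = 1/27.
Both must hold, so the binding constraint is Coral's: ρ ≥ 5/6.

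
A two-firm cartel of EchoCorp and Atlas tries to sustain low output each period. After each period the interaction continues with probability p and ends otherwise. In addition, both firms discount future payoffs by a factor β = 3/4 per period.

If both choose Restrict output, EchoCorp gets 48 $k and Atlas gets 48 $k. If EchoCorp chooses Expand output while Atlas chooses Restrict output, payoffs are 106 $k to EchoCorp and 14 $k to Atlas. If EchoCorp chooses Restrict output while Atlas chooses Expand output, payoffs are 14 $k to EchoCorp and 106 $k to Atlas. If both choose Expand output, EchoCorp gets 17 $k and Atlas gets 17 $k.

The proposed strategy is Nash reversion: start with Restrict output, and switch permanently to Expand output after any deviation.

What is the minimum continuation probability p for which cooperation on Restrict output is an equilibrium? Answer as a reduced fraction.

232/267

Expected continuation weight on next period's payoff is β·p = 3/4·p, which plays the role of the discount factor.
Cooperation requires 3/4·p ≥ (106−48)/(106−17) = 58/89, hence p ≥ 232/267.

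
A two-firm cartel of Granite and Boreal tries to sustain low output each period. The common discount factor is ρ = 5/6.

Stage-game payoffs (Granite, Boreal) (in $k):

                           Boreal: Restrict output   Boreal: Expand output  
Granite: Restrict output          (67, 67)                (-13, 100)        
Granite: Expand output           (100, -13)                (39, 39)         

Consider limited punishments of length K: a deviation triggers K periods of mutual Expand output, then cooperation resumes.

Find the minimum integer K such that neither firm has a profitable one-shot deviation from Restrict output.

Need Σ_{k=1}^{K} ρ^k ≥ (100−67)/(67−39) = 1.1786 at ρ = 5/6.
At K = 1 the sum is 0.8333 < 1.1786; at K = 2 it is 1.5278 ≥ 1.1786.
So the minimum punishment length is K = 2.

2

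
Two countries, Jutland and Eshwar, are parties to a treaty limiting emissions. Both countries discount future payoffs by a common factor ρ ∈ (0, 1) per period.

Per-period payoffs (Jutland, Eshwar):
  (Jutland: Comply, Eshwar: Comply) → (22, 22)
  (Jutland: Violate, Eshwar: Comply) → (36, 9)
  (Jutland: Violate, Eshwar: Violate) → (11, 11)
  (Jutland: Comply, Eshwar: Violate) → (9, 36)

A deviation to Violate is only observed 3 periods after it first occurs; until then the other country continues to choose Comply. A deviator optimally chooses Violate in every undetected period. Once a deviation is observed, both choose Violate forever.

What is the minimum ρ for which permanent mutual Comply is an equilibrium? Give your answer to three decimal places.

0.824

Deviating for the 3 undetected periods gains 36−22 = 14 per period over cooperation, then loses 22−11 = 11 per period forever once punishment starts.
Gain: 14(1 + ρ + … + ρ^2); loss: 11·ρ^3/(1−ρ).
No profitable deviation ⇔ 14(1−ρ^3) ≤ 11·ρ^3, i.e. ρ^3 ≥ 14/(14+11) = 14/25.
Hence ρ ≥ (14/25)^(1/3) ≈ 0.824.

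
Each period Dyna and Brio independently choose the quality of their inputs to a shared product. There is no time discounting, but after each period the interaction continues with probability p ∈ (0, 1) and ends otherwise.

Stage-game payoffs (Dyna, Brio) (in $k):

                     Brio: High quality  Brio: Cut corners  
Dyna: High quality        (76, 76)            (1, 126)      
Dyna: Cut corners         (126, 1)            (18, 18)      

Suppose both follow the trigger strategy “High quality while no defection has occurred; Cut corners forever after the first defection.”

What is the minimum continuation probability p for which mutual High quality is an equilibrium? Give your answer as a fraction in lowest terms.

25/54

With no time discounting, the continuation probability p plays the role of the discount factor.
Grim-trigger IC: 76/(1−p) ≥ 126 + 18p/(1−p) ⇒ p ≥ (126−76)/(126−18) = 25/54.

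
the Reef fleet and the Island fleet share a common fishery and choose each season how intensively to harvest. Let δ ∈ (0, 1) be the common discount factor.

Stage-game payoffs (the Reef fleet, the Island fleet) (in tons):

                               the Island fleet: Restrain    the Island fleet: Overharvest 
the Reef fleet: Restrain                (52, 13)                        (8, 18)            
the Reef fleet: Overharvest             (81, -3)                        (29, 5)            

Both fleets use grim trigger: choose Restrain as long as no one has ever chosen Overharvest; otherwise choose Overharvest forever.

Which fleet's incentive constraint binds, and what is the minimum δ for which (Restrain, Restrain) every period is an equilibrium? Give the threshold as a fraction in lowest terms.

the Reef fleet's threshold: (81−52)/(81−29) = 29/52.
the Island fleet's threshold: (18−13)/(18−5) = 5/13.
29/52 > 5/13, so the Reef fleet binds and δ* = 29/52.

the Reef fleet; δ ≥ 29/52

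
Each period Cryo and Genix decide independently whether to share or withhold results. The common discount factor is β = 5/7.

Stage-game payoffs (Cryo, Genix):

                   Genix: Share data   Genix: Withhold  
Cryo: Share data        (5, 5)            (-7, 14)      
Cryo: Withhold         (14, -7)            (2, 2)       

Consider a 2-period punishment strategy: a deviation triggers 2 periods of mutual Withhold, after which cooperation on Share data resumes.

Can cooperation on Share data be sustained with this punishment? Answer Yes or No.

No

A one-shot deviation gives 14 now, then 2 for 2 periods, then back to 5.
Gain from deviating: (14−5) today; loss: (5−2) in each of the next 2 periods.
No-deviation condition: (5−2)(β+…+β^2) ≥ 14−5, i.e. β+…+β^2 ≥ 3.
At β = 5/7: β+…+β^2 = 1.2245 < 3.0000.
So cooperation is not sustainable.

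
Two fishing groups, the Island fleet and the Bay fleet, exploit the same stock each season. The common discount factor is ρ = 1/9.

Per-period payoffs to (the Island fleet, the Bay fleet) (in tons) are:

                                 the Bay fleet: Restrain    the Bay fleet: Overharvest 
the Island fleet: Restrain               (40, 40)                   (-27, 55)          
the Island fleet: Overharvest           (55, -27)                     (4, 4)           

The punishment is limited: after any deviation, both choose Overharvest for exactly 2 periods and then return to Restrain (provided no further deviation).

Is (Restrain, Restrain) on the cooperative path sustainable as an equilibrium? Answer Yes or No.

No

IC: ρ+…+ρ^2 ≥ (55−40)/(40−4) = 5/12.
At ρ = 1/9: partial sum = 0.1235 < 0.4167. Cooperation not sustainable.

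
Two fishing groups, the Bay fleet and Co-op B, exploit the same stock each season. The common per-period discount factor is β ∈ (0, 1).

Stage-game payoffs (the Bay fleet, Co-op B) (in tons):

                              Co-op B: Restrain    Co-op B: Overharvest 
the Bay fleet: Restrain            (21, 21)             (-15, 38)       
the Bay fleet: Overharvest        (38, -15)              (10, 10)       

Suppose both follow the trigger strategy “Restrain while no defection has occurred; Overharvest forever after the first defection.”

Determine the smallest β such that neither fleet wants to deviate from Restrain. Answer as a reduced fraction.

21/(1−β) ≥ 38 + 10β/(1−β)
21 ≥ 38 − 28β
β ≥ 17/28.

17/28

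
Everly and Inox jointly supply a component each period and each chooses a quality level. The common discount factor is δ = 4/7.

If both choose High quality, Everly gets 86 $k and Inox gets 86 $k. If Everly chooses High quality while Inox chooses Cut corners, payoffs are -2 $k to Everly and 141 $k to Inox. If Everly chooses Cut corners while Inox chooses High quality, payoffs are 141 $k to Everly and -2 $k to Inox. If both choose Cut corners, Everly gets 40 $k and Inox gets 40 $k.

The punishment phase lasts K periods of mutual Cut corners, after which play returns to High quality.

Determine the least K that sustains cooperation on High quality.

5

No profitable deviation requires (86−40)(δ+…+δ^K) ≥ 141−86, i.e. δ+…+δ^K ≥ 55/46 ≈ 1.1957.
With δ = 4/7, the partial sums are K=1: 0.5714, K=2: 0.8980, K=3: 1.0845, K=4: 1.1912, K=5: 1.2521.
K = 5 is the first length at which the sum reaches 1.1957.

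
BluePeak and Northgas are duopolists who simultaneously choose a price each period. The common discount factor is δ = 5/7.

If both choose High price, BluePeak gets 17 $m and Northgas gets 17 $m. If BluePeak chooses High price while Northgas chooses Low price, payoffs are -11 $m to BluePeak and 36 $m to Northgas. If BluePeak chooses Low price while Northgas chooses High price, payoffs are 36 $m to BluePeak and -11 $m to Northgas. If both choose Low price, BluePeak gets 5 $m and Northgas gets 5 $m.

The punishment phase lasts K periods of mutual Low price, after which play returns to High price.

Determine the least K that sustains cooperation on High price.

3

IC: δ(1−δ^K)/(1−δ) ≥ (36−17)/(17−5) = 19/12.
With δ = 5/7: need 1 − δ^K ≥ 19/12·(1−5/7)/(5/7), i.e. δ^K ≤ 0.3667.
Since (5/7)^2 = 0.5102 and (5/7)^3 = 0.3644, the smallest such K is 3.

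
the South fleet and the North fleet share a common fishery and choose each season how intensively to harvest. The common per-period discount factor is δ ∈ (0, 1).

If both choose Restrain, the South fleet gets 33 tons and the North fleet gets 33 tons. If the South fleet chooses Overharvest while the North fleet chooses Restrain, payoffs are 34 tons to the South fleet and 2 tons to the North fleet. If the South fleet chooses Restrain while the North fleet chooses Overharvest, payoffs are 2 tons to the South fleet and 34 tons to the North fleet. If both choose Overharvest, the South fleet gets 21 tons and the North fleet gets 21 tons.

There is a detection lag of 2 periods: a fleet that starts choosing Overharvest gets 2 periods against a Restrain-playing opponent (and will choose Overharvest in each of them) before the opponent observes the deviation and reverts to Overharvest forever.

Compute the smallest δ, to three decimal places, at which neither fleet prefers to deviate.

0.277

A deviator earns 34 for 2 periods, then 21 forever; cooperating earns 33 forever. Multiplying the IC by (1−δ):
33 ≥ 34(1−δ^2) + 21δ^2, so 13·δ^2 ≥ 1 and δ^2 ≥ 1/13.
δ ≥ (1/13)^(1/2) ≈ 0.277.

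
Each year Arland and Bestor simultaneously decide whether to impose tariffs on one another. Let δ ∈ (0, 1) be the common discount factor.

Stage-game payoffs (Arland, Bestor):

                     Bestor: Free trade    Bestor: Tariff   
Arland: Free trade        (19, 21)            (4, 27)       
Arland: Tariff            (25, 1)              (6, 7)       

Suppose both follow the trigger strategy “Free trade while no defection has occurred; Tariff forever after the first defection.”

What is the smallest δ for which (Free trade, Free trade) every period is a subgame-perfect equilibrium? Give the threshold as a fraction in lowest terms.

6/19

For Arland: deviation gain 25−19 = 6, per-period punishment loss 19−6 = 13. IC gives δ ≥ 6/19.
For Bestor: gain 6, loss 14 per period, so δ ≥ 6/20 = 3/10.
The tighter constraint is Arland's, so cooperation needs δ ≥ 6/19.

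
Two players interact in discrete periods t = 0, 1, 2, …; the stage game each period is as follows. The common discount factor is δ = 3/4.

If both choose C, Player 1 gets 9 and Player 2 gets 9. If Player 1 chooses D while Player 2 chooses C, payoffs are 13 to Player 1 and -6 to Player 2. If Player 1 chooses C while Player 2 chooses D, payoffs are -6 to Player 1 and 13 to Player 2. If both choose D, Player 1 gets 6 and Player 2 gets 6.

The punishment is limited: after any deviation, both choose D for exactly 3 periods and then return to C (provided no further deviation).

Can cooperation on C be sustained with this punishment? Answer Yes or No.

Yes

Comparing payoff streams over the 4 periods until play realigns: cooperate → 9(1+δ+…+δ^3); deviate → 13 + 6(δ+…+δ^3).
Cooperation is sustained iff (9−6)(δ+…+δ^3) ≥ 13−9.
δ+…+δ^3 = 3/4·(1−(3/4)^3)/(1−3/4) = 1.7344, and (13−9)/(9−6) = 1.3333.
1.7344 ≥ 1.3333, so cooperation is sustainable.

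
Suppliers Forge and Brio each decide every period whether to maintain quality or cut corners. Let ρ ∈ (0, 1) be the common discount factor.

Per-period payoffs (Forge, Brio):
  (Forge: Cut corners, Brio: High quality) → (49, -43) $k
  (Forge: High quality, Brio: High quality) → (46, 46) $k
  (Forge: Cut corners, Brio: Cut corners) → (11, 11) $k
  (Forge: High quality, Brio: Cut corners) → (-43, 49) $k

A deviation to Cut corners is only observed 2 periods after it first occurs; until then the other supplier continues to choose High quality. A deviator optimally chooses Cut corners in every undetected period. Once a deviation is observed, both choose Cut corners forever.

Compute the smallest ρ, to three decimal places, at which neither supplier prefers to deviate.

Deviating for the 2 undetected periods gains 49−46 = 3 per period over cooperation, then loses 46−11 = 35 per period forever once punishment starts.
Gain: 3(1 + ρ + … + ρ^1); loss: 35·ρ^2/(1−ρ).
No profitable deviation ⇔ 3(1−ρ^2) ≤ 35·ρ^2, i.e. ρ^2 ≥ 3/(3+35) = 3/38.
Hence ρ ≥ (3/38)^(1/2) ≈ 0.281.

0.281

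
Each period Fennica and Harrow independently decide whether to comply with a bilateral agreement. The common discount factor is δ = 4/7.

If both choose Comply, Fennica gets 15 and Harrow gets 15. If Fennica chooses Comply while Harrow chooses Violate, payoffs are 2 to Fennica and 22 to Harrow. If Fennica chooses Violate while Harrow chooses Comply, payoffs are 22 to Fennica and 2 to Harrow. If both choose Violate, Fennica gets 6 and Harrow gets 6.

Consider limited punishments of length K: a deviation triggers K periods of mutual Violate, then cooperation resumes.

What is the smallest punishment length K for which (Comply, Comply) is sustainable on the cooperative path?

Need Σ_{k=1}^{K} δ^k ≥ (22−15)/(15−6) = 0.7778 at δ = 4/7.
At K = 1 the sum is 0.5714 < 0.7778; at K = 2 it is 0.8980 ≥ 0.7778.
So the minimum punishment length is K = 2.

2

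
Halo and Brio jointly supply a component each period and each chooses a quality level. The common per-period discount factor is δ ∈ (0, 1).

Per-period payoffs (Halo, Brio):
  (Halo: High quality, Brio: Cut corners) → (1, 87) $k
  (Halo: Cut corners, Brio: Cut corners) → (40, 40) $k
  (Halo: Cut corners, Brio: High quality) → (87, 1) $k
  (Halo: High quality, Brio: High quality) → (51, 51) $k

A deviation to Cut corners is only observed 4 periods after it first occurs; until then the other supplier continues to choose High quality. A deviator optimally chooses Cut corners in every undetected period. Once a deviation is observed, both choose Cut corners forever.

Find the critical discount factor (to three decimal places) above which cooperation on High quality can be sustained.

A deviator earns 87 for 4 periods, then 40 forever; cooperating earns 51 forever. Multiplying the IC by (1−δ):
51 ≥ 87(1−δ^4) + 40δ^4, so 47·δ^4 ≥ 36 and δ^4 ≥ 36/47.
δ ≥ (36/47)^(1/4) ≈ 0.936.

0.936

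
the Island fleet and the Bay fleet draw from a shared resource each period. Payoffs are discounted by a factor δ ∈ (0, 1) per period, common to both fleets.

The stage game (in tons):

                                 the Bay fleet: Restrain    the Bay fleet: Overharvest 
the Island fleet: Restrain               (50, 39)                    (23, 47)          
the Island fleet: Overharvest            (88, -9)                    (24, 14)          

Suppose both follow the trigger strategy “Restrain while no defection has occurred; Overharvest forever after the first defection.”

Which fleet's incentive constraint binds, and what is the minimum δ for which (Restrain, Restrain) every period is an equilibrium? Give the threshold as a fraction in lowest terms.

the Island fleet; δ ≥ 19/32

For the Island fleet: deviation gain 88−50 = 38, per-period punishment loss 50−24 = 26. IC gives δ ≥ 38/64 = 19/32.
For the Bay fleet: gain 8, loss 25 per period, so δ ≥ 8/33.
The tighter constraint is the Island fleet's, so cooperation needs δ ≥ 19/32.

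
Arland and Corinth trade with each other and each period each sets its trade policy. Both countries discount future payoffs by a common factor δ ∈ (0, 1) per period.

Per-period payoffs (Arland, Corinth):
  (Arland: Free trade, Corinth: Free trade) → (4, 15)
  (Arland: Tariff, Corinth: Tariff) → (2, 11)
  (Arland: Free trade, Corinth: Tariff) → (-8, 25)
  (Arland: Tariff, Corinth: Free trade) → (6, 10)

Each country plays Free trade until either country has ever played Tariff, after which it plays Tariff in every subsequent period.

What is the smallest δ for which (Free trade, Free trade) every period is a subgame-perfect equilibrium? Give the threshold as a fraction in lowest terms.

5/7

For Arland: deviation gain 6−4 = 2, per-period punishment loss 4−2 = 2. IC gives δ ≥ 2/4 = 1/2.
For Corinth: gain 10, loss 4 per period, so δ ≥ 10/14 = 5/7.
The tighter constraint is Corinth's, so cooperation needs δ ≥ 5/7.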